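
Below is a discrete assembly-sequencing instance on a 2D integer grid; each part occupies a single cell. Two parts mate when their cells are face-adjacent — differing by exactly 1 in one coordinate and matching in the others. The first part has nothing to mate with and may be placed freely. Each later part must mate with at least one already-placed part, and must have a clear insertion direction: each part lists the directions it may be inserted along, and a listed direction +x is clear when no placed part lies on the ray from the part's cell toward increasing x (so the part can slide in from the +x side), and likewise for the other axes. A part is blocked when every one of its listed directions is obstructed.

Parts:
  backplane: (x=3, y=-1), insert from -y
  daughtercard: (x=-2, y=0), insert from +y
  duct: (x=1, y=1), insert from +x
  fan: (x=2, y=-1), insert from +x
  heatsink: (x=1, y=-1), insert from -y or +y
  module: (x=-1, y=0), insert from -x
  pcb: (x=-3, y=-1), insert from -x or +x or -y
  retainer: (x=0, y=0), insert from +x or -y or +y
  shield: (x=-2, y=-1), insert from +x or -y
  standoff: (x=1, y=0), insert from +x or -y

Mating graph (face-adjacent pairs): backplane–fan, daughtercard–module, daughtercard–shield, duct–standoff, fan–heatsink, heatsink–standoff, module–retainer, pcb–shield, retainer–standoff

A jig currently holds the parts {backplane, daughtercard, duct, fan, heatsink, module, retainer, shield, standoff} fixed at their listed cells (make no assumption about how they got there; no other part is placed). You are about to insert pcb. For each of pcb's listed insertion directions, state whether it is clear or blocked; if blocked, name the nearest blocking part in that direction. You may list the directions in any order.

-x: ray from pcb(-3, -1) has no placed part ⇒ clear
+x: nearest on ray is shield@(-2, -1) ⇒ blocked
-y: ray from pcb(-3, -1) has no placed part ⇒ clear

+x: blocked by shield; -x: clear; -y: clear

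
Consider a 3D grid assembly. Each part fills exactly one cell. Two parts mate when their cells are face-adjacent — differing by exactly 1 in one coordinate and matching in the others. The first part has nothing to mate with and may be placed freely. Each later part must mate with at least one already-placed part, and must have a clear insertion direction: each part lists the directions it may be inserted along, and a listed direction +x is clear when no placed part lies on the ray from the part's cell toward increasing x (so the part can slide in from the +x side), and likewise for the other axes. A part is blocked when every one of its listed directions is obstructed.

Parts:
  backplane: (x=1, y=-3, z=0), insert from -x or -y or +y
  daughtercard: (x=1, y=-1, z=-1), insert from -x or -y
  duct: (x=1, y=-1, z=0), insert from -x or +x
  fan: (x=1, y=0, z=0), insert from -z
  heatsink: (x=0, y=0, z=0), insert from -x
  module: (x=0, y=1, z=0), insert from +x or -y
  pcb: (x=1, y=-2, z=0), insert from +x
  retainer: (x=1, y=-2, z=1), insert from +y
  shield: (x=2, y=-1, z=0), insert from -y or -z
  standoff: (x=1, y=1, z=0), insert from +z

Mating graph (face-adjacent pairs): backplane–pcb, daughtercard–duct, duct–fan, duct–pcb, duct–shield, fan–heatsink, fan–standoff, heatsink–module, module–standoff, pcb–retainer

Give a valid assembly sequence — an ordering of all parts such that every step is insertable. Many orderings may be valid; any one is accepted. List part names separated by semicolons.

module; standoff; fan; duct; pcb; daughtercard; shield; heatsink; retainer; backplane

1. module@(0, 1, 0) [+x clear] — {module}
2. standoff@(1, 1, 0) [+z clear] — {module, standoff}
3. fan@(1, 0, 0) [-z clear] — {fan, module, standoff}
4. duct@(1, -1, 0) [-x clear] — {duct, fan, module, standoff}
5. pcb@(1, -2, 0) [+x clear] — {duct, fan, module, pcb, standoff}
6. daughtercard@(1, -1, -1) [-x clear] — {daughtercard, duct, fan, module, pcb, standoff}
7. shield@(2, -1, 0) [-y clear] — {daughtercard, duct, fan, module, pcb, shield, standoff}
8. heatsink@(0, 0, 0) [-x clear] — {daughtercard, duct, fan, heatsink, module, pcb, shield, standoff}
9. retainer@(1, -2, 1) [+y clear] — {daughtercard, duct, fan, heatsink, module, pcb, retainer, shield, standoff}
10. backplane@(1, -3, 0) [-x clear] — {backplane, daughtercard, duct, fan, heatsink, module, pcb, retainer, shield, standoff}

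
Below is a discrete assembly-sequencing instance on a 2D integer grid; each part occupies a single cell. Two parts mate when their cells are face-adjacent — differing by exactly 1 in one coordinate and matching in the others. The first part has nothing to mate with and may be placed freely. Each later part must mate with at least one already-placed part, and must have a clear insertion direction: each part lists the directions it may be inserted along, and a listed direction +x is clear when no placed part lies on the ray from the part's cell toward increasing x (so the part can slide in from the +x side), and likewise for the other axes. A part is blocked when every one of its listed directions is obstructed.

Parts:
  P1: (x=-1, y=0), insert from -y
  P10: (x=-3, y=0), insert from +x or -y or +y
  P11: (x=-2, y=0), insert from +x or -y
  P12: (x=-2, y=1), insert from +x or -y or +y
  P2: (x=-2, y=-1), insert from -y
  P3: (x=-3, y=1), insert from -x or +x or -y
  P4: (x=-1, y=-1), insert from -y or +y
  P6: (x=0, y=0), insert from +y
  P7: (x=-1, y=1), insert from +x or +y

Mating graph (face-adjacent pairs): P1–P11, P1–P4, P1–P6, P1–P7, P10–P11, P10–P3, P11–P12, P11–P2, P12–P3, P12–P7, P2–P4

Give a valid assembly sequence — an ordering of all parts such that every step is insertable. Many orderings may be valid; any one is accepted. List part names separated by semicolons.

P10; P3; P11; P2; P1; P7; P4; P6; P12

1. P10@(-3, 0) [+x clear] — {P10}
2. P3@(-3, 1) [-x clear] — {P10, P3}
3. P11@(-2, 0) [+x clear] — {P10, P11, P3}
4. P2@(-2, -1) [-y clear] — {P10, P11, P2, P3}
5. P1@(-1, 0) [-y clear] — {P1, P10, P11, P2, P3}
6. P7@(-1, 1) [+x clear] — {P1, P10, P11, P2, P3, P7}
7. P4@(-1, -1) [-y clear] — {P1, P10, P11, P2, P3, P4, P7}
8. P6@(0, 0) [+y clear] — {P1, P10, P11, P2, P3, P4, P6, P7}
9. P12@(-2, 1) [+y clear] — {P1, P10, P11, P12, P2, P3, P4, P6, P7}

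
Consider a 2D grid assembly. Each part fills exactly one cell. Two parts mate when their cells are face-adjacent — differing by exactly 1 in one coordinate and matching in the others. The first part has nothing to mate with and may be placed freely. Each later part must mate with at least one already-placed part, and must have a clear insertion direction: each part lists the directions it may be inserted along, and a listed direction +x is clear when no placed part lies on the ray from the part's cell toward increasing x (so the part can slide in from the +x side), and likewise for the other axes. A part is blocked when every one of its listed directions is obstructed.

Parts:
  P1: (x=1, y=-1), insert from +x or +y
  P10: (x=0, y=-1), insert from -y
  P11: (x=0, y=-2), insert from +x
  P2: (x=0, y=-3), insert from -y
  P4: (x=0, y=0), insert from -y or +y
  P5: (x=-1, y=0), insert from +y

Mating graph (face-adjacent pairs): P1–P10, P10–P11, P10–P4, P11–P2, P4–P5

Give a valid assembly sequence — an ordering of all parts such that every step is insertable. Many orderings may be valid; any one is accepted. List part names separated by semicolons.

P5; P4; P10; P11; P2; P1

1. P5@(-1, 0) [+y clear] — {P5}
2. P4@(0, 0) [-y clear] — {P4, P5}
3. P10@(0, -1) [-y clear] — {P10, P4, P5}
4. P11@(0, -2) [+x clear] — {P10, P11, P4, P5}
5. P2@(0, -3) [-y clear] — {P10, P11, P2, P4, P5}
6. P1@(1, -1) [+x clear] — {P1, P10, P11, P2, P4, P5}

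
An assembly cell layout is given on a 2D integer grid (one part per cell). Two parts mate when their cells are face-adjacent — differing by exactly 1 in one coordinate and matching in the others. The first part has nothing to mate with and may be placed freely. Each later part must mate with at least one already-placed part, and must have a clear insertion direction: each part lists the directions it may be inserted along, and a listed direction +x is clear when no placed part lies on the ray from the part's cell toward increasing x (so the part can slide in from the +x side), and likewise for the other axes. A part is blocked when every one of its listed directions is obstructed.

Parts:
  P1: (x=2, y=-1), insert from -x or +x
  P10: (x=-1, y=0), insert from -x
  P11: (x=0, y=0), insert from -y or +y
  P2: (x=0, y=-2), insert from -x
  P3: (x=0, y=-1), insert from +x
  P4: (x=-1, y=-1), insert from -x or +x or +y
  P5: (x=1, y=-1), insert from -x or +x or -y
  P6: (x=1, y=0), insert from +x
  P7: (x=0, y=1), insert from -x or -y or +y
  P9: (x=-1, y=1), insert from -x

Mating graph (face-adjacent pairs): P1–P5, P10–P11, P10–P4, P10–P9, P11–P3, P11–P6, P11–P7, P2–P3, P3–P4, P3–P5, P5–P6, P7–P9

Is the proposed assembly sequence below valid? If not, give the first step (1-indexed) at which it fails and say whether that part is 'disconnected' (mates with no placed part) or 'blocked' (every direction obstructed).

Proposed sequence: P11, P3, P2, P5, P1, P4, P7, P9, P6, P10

1. P11@(0, 0) [-y clear] — {P11}
2. P3@(0, -1) [+x clear] — {P11, P3}
3. P2@(0, -2) [-x clear] — {P11, P2, P3}
4. P5@(1, -1) [+x clear] — {P11, P2, P3, P5}
5. P1@(2, -1) [+x clear] — {P1, P11, P2, P3, P5}
6. P4@(-1, -1) [-x clear] — {P1, P11, P2, P3, P4, P5}
7. P7@(0, 1) [-x clear] — {P1, P11, P2, P3, P4, P5, P7}
8. P9@(-1, 1) [-x clear] — {P1, P11, P2, P3, P4, P5, P7, P9}
9. P6@(1, 0) [+x clear] — {P1, P11, P2, P3, P4, P5, P6, P7, P9}
10. P10@(-1, 0) [-x clear] — {P1, P10, P11, P2, P3, P4, P5, P6, P7, P9}

Valid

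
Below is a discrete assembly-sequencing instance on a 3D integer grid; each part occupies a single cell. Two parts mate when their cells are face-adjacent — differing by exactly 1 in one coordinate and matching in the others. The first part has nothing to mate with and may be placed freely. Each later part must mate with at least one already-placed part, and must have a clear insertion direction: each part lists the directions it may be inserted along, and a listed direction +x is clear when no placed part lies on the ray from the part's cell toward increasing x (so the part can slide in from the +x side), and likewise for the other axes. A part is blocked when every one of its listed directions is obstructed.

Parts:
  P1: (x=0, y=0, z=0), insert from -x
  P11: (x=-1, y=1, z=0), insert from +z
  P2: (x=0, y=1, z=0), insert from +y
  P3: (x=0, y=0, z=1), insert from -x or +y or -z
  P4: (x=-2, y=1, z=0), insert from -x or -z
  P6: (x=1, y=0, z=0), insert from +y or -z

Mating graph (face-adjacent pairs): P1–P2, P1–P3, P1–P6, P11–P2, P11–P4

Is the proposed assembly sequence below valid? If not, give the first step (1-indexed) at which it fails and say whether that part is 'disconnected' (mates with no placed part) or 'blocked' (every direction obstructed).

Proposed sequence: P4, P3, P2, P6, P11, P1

Invalid at step 2 (disconnected)

1. P4@(-2, 1, 0) [-x clear] — {P4}
2. P3@(0, 0, 1) — no placed neighbour ⇒ disconnected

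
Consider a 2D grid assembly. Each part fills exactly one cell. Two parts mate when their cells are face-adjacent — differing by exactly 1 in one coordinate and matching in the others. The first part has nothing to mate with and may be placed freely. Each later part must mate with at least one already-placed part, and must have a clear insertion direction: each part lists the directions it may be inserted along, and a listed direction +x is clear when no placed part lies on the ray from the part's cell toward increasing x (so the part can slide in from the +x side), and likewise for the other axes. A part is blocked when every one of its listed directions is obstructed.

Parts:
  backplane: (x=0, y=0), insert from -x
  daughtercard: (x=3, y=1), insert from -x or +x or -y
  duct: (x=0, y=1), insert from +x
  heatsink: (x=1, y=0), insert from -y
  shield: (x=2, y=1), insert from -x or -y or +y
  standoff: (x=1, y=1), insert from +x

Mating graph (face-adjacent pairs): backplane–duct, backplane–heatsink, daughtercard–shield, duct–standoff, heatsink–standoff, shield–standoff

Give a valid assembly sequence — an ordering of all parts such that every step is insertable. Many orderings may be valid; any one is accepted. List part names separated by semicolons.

backplane; duct; standoff; shield; daughtercard; heatsink

1. backplane@(0, 0) [-x clear] — {backplane}
2. duct@(0, 1) [+x clear] — {backplane, duct}
3. standoff@(1, 1) [+x clear] — {backplane, duct, standoff}
4. shield@(2, 1) [-y clear] — {backplane, duct, shield, standoff}
5. daughtercard@(3, 1) [+x clear] — {backplane, daughtercard, duct, shield, standoff}
6. heatsink@(1, 0) [-y clear] — {backplane, daughtercard, duct, heatsink, shield, standoff}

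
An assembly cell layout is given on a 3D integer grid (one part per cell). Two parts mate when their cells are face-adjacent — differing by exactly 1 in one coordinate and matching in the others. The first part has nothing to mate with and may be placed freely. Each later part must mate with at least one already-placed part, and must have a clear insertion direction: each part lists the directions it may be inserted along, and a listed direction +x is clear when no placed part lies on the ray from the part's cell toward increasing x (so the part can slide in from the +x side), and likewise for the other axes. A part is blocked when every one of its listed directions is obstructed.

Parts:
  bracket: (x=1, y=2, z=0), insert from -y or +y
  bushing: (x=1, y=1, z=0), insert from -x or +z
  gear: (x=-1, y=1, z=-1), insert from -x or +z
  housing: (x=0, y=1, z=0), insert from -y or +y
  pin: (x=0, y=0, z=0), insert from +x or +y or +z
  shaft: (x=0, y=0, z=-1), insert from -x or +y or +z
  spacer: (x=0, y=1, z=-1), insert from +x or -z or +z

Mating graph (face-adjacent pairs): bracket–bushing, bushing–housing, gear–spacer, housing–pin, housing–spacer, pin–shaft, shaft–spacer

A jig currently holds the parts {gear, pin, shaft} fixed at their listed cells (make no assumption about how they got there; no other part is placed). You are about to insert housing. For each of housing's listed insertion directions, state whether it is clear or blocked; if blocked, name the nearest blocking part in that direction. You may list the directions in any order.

+y: clear; -y: blocked by pin

-y: nearest on ray is pin@(0, 0, 0) ⇒ blocked
+y: ray from housing(0, 1, 0) has no placed part ⇒ clear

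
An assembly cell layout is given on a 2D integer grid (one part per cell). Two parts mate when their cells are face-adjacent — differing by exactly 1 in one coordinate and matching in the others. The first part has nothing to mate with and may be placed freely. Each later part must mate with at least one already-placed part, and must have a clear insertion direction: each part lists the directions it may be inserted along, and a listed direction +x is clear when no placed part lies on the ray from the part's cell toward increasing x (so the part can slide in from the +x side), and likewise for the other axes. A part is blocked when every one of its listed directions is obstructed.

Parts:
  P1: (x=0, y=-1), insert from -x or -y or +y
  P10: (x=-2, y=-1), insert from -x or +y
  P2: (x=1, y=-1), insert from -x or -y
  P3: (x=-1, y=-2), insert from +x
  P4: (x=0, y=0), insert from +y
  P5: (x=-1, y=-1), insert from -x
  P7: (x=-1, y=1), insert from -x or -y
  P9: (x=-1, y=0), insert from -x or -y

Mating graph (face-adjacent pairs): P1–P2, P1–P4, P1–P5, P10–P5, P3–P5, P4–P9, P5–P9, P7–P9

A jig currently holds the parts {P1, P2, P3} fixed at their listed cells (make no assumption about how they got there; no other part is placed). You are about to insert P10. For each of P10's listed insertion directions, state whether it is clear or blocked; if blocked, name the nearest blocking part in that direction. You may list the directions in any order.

-x: ray from P10(-2, -1) has no placed part ⇒ clear
+y: ray from P10(-2, -1) has no placed part ⇒ clear

+y: clear; -x: clear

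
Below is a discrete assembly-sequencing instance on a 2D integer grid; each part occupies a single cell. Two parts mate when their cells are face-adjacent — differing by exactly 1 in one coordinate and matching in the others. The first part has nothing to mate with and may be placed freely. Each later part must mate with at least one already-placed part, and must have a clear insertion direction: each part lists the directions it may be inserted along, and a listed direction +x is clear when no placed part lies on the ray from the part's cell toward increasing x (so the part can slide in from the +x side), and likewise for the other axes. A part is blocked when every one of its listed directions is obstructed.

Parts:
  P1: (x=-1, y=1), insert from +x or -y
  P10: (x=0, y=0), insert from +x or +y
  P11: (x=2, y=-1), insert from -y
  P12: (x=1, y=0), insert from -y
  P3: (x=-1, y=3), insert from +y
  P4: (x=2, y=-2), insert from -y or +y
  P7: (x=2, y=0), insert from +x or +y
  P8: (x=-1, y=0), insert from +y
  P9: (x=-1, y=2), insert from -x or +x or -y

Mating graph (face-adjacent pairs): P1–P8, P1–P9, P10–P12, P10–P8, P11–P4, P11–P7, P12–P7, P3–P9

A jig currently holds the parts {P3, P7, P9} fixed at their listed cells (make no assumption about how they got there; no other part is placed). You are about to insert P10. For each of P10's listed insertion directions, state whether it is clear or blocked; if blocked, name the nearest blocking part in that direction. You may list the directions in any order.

+x: blocked by P7; +y: clear

+x: nearest on ray is P7@(2, 0) ⇒ blocked
+y: ray from P10(0, 0) has no placed part ⇒ clear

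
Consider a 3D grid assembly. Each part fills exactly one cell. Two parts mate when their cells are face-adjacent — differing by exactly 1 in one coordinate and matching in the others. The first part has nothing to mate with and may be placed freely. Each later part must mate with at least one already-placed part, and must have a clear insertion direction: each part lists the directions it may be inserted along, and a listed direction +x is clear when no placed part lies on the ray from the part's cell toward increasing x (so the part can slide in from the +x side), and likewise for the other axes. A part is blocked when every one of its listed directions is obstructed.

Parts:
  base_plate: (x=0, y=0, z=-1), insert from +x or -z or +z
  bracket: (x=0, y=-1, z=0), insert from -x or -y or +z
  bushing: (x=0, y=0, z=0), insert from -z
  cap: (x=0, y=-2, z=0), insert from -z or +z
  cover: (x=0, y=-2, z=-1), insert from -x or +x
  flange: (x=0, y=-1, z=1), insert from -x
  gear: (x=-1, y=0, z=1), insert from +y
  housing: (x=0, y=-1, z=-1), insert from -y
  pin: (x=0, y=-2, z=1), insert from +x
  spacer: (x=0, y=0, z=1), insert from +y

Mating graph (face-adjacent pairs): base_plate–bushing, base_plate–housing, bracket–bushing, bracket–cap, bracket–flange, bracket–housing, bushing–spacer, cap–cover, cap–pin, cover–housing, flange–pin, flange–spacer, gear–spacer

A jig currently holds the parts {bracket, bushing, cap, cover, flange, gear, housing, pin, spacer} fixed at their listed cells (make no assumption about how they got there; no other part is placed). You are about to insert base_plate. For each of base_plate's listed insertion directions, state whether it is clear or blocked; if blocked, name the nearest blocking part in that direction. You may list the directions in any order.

+x: ray from base_plate(0, 0, -1) has no placed part ⇒ clear
-z: ray from base_plate(0, 0, -1) has no placed part ⇒ clear
+z: nearest on ray is bushing@(0, 0, 0) ⇒ blocked

+x: clear; +z: blocked by bushing; -z: clear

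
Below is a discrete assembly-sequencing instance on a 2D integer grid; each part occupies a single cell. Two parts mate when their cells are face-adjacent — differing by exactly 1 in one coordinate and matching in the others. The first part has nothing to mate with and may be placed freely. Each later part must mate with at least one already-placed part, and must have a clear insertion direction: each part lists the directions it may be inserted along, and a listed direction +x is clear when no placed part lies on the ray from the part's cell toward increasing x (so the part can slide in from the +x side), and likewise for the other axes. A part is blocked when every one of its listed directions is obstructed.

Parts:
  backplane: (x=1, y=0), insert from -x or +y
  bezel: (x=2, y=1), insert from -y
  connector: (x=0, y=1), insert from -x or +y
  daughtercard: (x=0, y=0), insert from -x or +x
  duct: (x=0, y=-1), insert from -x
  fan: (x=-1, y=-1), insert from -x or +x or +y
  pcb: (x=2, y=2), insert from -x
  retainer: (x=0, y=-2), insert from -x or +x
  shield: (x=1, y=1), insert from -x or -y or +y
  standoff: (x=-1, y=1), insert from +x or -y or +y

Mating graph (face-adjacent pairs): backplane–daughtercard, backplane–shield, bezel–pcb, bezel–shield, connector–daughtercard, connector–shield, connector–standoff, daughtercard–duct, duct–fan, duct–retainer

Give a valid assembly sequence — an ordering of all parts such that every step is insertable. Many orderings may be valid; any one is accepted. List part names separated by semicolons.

duct; retainer; fan; daughtercard; backplane; shield; bezel; pcb; connector; standoff

1. duct@(0, -1) [-x clear] — {duct}
2. retainer@(0, -2) [-x clear] — {duct, retainer}
3. fan@(-1, -1) [-x clear] — {duct, fan, retainer}
4. daughtercard@(0, 0) [-x clear] — {daughtercard, duct, fan, retainer}
5. backplane@(1, 0) [+y clear] — {backplane, daughtercard, duct, fan, retainer}
6. shield@(1, 1) [-x clear] — {backplane, daughtercard, duct, fan, retainer, shield}
7. bezel@(2, 1) [-y clear] — {backplane, bezel, daughtercard, duct, fan, retainer, shield}
8. pcb@(2, 2) [-x clear] — {backplane, bezel, daughtercard, duct, fan, pcb, retainer, shield}
9. connector@(0, 1) [-x clear] — {backplane, bezel, connector, daughtercard, duct, fan, pcb, retainer, shield}
10. standoff@(-1, 1) [+y clear] — {backplane, bezel, connector, daughtercard, duct, fan, pcb, retainer, shield, standoff}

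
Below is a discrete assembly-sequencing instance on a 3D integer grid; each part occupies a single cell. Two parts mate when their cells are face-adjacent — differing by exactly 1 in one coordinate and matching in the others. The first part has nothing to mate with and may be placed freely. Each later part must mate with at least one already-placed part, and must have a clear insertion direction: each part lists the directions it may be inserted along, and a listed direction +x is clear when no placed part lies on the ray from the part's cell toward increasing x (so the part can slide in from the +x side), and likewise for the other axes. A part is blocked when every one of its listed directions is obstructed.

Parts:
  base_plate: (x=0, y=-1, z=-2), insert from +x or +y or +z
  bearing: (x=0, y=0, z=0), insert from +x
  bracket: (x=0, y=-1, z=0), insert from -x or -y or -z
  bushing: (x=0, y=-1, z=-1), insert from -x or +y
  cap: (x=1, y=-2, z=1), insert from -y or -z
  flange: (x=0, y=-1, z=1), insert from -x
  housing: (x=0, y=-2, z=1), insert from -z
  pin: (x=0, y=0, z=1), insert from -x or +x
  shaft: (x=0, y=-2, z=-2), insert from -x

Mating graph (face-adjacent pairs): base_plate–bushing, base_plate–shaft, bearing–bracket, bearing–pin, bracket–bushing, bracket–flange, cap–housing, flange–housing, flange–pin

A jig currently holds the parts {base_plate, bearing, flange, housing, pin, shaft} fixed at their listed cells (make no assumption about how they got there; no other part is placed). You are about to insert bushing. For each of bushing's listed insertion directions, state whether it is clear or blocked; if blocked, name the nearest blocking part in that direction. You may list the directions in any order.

+y: clear; -x: clear

-x: ray from bushing(0, -1, -1) has no placed part ⇒ clear
+y: ray from bushing(0, -1, -1) has no placed part ⇒ clear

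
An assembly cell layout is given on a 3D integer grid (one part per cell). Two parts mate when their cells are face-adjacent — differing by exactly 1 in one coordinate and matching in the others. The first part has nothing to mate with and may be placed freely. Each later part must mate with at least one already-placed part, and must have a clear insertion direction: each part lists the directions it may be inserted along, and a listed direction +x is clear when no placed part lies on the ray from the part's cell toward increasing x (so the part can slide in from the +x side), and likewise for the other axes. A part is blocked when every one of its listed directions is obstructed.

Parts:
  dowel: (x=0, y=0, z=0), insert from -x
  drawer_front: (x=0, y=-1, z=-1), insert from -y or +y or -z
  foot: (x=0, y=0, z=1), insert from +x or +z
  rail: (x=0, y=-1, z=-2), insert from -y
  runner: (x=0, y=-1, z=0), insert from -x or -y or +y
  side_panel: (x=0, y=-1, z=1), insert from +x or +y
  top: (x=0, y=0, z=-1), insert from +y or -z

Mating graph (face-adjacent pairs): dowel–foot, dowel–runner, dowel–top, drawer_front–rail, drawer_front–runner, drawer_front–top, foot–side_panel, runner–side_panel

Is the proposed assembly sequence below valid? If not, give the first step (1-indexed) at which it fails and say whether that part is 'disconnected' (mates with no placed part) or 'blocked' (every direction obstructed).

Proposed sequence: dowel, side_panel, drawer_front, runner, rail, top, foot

1. dowel@(0, 0, 0) [-x clear] — {dowel}
2. side_panel@(0, -1, 1) — no placed neighbour ⇒ disconnected

Invalid at step 2 (disconnected)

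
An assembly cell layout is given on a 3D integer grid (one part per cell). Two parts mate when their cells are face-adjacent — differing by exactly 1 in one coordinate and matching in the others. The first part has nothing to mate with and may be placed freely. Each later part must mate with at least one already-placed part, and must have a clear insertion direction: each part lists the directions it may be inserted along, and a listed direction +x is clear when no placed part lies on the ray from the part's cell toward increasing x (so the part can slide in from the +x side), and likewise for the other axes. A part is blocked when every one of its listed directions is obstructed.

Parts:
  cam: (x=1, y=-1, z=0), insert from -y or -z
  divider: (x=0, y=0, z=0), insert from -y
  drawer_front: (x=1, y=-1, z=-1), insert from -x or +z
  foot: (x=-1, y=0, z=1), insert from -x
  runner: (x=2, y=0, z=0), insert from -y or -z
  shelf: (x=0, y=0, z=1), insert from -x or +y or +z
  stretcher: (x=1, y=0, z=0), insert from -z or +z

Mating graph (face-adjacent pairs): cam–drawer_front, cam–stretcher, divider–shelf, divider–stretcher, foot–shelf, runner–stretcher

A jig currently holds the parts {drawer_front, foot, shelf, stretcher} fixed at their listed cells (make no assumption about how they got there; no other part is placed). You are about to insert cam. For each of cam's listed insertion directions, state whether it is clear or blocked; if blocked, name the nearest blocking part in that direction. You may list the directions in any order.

-y: ray from cam(1, -1, 0) has no placed part ⇒ clear
-z: nearest on ray is drawer_front@(1, -1, -1) ⇒ blocked

-y: clear; -z: blocked by drawer_front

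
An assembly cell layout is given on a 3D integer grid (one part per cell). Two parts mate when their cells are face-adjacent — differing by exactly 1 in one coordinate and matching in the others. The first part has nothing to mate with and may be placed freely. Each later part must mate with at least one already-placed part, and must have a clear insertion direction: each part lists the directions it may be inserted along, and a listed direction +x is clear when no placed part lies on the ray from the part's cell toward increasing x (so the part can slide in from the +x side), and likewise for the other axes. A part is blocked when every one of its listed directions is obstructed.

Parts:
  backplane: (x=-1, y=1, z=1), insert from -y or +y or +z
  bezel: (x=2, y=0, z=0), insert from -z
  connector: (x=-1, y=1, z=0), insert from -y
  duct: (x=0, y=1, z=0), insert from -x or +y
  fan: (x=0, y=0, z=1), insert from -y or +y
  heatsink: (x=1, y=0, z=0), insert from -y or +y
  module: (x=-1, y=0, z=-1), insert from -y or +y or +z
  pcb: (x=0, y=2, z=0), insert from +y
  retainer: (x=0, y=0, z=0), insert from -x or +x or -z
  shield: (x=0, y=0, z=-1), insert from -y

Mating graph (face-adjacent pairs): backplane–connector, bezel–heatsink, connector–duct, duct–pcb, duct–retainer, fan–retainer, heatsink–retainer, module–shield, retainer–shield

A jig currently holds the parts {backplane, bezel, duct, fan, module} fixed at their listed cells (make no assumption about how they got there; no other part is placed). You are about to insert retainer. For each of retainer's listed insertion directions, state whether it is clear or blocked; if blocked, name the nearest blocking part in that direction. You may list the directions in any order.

-x: ray from retainer(0, 0, 0) has no placed part ⇒ clear
+x: nearest on ray is bezel@(2, 0, 0) ⇒ blocked
-z: ray from retainer(0, 0, 0) has no placed part ⇒ clear

+x: blocked by bezel; -x: clear; -z: clear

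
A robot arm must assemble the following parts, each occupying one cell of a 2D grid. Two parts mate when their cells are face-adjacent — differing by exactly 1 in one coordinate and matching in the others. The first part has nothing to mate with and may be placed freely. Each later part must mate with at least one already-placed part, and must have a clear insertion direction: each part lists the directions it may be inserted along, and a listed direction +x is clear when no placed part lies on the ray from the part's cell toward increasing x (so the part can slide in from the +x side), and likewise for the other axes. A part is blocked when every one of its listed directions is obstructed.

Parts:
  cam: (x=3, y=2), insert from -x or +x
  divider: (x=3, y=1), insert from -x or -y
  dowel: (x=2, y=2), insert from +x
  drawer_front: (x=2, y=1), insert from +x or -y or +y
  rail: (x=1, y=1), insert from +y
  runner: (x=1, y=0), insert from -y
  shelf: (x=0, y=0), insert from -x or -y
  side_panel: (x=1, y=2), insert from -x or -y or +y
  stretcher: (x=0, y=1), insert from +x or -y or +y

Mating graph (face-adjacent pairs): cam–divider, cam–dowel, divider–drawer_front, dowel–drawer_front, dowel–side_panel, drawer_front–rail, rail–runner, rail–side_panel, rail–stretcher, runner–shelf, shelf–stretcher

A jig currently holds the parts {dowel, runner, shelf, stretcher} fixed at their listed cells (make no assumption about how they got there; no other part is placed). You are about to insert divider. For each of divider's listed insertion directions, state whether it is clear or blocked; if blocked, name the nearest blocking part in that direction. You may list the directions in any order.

-x: nearest on ray is stretcher@(0, 1) ⇒ blocked
-y: ray from divider(3, 1) has no placed part ⇒ clear

-x: blocked by stretcher; -y: clear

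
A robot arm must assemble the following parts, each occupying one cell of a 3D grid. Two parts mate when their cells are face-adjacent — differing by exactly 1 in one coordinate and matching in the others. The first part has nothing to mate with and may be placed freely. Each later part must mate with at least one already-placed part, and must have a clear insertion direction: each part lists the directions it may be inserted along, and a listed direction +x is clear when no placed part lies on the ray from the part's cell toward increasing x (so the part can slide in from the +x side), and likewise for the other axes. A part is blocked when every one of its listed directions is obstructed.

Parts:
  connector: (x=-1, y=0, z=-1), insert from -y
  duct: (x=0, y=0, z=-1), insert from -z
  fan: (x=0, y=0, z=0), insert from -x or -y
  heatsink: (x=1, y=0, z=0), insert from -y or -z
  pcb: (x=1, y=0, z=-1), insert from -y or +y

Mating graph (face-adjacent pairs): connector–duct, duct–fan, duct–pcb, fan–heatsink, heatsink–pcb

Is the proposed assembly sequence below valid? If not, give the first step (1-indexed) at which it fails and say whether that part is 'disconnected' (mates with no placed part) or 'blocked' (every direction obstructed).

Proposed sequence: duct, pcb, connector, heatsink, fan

Valid

1. duct@(0, 0, -1) [-z clear] — {duct}
2. pcb@(1, 0, -1) [-y clear] — {duct, pcb}
3. connector@(-1, 0, -1) [-y clear] — {connector, duct, pcb}
4. heatsink@(1, 0, 0) [-y clear] — {connector, duct, heatsink, pcb}
5. fan@(0, 0, 0) [-x clear] — {connector, duct, fan, heatsink, pcb}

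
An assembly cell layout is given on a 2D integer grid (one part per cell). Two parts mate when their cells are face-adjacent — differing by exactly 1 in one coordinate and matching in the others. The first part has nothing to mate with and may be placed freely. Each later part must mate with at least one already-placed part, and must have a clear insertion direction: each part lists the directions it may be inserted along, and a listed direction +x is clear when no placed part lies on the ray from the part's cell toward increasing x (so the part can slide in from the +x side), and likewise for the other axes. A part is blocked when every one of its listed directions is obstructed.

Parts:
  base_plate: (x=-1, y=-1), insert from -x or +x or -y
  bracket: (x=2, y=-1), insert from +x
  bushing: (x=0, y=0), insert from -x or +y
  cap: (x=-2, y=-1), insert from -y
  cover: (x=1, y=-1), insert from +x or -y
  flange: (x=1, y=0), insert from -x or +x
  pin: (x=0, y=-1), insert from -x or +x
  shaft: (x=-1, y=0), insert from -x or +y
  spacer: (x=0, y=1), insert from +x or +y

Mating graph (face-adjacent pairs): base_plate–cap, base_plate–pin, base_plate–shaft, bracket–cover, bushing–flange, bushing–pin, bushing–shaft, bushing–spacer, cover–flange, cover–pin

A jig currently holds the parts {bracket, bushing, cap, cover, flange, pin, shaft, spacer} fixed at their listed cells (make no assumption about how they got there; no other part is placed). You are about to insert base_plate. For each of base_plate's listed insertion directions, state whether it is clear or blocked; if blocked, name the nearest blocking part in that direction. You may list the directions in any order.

+x: blocked by pin; -x: blocked by cap; -y: clear

-x: nearest on ray is cap@(-2, -1) ⇒ blocked
+x: nearest on ray is pin@(0, -1) ⇒ blocked
-y: ray from base_plate(-1, -1) has no placed part ⇒ clear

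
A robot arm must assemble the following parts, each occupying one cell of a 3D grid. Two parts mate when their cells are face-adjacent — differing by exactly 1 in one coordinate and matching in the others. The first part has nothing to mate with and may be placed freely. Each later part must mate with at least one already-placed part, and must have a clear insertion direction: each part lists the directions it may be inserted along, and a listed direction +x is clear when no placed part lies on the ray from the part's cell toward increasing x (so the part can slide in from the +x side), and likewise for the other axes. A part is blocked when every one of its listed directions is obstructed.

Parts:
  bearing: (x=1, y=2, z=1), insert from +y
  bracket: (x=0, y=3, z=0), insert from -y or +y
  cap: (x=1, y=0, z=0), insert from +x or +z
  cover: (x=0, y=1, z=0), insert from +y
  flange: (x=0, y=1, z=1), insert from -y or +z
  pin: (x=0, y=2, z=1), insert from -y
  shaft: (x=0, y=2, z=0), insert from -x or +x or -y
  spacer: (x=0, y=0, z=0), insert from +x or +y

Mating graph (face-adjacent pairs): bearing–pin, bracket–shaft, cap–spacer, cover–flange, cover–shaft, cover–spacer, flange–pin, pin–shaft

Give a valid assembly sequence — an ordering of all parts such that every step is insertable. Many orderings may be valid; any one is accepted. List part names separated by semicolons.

pin; flange; cover; spacer; cap; shaft; bracket; bearing

1. pin@(0, 2, 1) [-y clear] — {pin}
2. flange@(0, 1, 1) [-y clear] — {flange, pin}
3. cover@(0, 1, 0) [+y clear] — {cover, flange, pin}
4. spacer@(0, 0, 0) [+x clear] — {cover, flange, pin, spacer}
5. cap@(1, 0, 0) [+x clear] — {cap, cover, flange, pin, spacer}
6. shaft@(0, 2, 0) [-x clear] — {cap, cover, flange, pin, shaft, spacer}
7. bracket@(0, 3, 0) [+y clear] — {bracket, cap, cover, flange, pin, shaft, spacer}
8. bearing@(1, 2, 1) [+y clear] — {bearing, bracket, cap, cover, flange, pin, shaft, spacer}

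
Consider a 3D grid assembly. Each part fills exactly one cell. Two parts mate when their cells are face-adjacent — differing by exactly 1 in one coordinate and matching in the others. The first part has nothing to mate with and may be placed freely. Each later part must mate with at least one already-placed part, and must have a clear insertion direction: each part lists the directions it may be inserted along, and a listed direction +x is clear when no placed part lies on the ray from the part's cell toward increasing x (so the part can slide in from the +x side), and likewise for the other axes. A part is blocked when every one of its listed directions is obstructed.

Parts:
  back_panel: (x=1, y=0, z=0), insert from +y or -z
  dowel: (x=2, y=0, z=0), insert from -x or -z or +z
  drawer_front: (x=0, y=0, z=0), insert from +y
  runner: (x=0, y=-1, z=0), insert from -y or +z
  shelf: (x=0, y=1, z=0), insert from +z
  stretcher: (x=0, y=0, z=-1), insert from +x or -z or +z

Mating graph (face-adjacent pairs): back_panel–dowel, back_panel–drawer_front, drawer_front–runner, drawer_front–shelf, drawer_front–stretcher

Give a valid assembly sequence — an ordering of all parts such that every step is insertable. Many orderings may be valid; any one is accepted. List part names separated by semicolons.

1. dowel@(2, 0, 0) [-x clear] — {dowel}
2. back_panel@(1, 0, 0) [+y clear] — {back_panel, dowel}
3. drawer_front@(0, 0, 0) [+y clear] — {back_panel, dowel, drawer_front}
4. runner@(0, -1, 0) [-y clear] — {back_panel, dowel, drawer_front, runner}
5. shelf@(0, 1, 0) [+z clear] — {back_panel, dowel, drawer_front, runner, shelf}
6. stretcher@(0, 0, -1) [+x clear] — {back_panel, dowel, drawer_front, runner, shelf, stretcher}

dowel; back_panel; drawer_front; runner; shelf; stretcher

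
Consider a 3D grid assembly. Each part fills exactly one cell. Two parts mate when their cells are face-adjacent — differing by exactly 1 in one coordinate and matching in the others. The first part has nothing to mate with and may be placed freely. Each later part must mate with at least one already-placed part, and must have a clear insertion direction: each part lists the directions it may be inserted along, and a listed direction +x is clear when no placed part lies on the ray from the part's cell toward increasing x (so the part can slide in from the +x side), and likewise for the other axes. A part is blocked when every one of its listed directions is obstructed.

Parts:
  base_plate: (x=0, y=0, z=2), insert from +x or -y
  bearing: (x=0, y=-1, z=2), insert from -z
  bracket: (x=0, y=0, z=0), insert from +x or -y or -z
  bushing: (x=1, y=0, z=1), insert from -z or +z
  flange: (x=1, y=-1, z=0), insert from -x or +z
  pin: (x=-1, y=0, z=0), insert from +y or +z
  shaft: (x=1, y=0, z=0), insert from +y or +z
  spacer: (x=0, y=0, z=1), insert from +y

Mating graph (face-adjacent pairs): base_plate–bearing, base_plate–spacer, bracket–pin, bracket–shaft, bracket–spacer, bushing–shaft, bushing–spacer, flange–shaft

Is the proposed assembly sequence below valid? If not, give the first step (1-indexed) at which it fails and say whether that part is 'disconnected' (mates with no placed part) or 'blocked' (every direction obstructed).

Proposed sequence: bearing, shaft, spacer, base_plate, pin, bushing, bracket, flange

1. bearing@(0, -1, 2) [-z clear] — {bearing}
2. shaft@(1, 0, 0) — no placed neighbour ⇒ disconnected

Invalid at step 2 (disconnected)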